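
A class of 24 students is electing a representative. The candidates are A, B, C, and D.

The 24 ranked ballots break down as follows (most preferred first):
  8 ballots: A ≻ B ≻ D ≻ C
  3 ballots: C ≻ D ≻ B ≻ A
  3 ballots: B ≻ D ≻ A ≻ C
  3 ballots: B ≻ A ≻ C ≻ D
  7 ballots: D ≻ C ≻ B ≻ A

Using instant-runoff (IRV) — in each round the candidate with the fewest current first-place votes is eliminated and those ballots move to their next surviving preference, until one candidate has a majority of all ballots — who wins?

D

Round 1: A 8, B 6, C 3, D 7. C eliminated.
Round 2: A 8, B 6, D 10. B eliminated.
Round 3: A 11, D 13. D has a majority (≥13).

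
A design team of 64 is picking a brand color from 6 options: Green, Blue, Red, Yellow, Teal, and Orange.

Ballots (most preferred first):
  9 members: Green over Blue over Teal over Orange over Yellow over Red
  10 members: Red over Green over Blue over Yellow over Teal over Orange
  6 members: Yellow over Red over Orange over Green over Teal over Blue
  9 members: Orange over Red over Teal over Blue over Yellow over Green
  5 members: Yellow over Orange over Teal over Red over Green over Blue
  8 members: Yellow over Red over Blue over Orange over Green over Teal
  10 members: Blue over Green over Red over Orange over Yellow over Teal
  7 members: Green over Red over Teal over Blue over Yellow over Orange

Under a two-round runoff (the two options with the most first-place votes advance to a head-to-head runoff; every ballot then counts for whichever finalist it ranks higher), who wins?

Round 1 first-place votes: Green 16, Blue 10, Red 10, Yellow 19, Teal 0, Orange 9. Yellow and Green advance.
Runoff: Yellow is ranked above Green on 28 ballots, Green above Yellow on 36.

Green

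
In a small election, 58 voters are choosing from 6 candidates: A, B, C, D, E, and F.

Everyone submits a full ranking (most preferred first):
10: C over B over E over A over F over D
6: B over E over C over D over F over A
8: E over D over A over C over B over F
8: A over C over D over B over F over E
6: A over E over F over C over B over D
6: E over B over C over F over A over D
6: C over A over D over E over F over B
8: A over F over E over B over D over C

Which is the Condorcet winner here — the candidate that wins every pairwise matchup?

E

E vs A: 30–28
E vs B: 34–24
E vs C: 34–24
E vs D: 44–14
E vs F: 42–16
E beats every other candidate.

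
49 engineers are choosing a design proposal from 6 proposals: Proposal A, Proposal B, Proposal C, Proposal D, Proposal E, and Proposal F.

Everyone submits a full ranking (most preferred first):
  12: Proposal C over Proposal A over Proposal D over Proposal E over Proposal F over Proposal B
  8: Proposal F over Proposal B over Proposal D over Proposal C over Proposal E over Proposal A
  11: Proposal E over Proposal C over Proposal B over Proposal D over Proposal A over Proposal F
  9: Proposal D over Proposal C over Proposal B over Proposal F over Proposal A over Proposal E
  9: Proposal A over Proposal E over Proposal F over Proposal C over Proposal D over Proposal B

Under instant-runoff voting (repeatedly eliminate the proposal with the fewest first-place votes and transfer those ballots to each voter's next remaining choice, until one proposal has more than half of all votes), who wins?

Round 1: Proposal A 9, Proposal B 0, Proposal C 12, Proposal D 9, Proposal E 11, Proposal F 8. Proposal B eliminated.
Round 2: Proposal A 9, Proposal C 12, Proposal D 9, Proposal E 11, Proposal F 8. Proposal F eliminated.
Round 3: Proposal A 9, Proposal C 12, Proposal D 17, Proposal E 11. Proposal A eliminated.
Round 4: Proposal C 12, Proposal D 17, Proposal E 20. Proposal C eliminated.
Round 5: Proposal D 29, Proposal E 20. Proposal D has a majority (≥25).

Proposal D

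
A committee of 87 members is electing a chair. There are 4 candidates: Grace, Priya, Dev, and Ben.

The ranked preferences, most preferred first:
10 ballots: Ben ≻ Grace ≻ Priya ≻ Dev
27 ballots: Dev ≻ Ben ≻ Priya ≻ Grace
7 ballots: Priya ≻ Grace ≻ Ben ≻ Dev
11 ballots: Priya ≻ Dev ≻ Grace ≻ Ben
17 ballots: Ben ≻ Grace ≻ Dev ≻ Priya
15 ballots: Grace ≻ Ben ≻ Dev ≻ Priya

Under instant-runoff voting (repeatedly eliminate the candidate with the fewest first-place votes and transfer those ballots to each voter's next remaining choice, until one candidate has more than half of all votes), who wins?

Ben

Round 1: Grace 15, Priya 18, Dev 27, Ben 27. Grace eliminated.
Round 2: Priya 18, Dev 27, Ben 42. Priya eliminated.
Round 3: Dev 38, Ben 49. Ben has a majority (≥44).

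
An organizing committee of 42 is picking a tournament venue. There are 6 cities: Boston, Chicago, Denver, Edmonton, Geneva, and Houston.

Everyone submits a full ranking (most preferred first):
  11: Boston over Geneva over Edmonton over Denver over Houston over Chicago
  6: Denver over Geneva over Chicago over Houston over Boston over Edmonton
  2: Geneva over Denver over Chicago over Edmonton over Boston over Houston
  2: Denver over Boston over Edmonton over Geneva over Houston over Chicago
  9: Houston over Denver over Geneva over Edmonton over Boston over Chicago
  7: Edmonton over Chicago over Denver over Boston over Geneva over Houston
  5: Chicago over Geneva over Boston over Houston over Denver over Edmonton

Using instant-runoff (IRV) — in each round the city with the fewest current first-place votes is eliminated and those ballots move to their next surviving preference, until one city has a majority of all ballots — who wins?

Denver

Round 1: Boston 11, Chicago 5, Denver 8, Edmonton 7, Geneva 2, Houston 9. Geneva eliminated.
Round 2: Boston 11, Chicago 5, Denver 10, Edmonton 7, Houston 9. Chicago eliminated.
Round 3: Boston 16, Denver 10, Edmonton 7, Houston 9. Edmonton eliminated.
Round 4: Boston 16, Denver 17, Houston 9. Houston eliminated.
Round 5: Boston 16, Denver 26. Denver has a majority (≥22).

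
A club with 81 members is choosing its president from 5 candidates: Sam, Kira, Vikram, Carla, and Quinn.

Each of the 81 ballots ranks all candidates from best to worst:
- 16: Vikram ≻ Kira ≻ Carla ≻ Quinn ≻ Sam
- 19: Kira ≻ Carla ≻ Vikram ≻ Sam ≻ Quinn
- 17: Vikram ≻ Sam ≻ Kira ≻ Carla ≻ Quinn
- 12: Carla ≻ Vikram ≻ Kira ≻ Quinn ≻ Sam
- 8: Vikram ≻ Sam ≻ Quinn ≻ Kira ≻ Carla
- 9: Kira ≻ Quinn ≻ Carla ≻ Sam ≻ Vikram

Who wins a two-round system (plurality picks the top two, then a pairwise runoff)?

Vikram

Round 1 first-place votes: Sam 0, Kira 28, Vikram 41, Carla 12, Quinn 0. Vikram and Kira advance.
Runoff: Vikram is ranked above Kira on 53 ballots, Kira above Vikram on 28.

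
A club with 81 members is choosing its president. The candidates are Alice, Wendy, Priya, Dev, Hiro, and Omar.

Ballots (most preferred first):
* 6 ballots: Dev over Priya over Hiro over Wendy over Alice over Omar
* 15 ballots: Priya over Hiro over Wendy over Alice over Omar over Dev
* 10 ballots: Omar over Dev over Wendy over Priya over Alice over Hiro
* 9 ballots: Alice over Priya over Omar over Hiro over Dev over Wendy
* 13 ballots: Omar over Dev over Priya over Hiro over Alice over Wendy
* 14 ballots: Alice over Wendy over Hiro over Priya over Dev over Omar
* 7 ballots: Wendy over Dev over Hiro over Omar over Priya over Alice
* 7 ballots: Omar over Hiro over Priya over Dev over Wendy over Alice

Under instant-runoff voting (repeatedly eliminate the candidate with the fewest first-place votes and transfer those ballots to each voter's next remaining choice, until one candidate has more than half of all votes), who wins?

Alice

Round 1: Alice 23, Wendy 7, Priya 15, Dev 6, Hiro 0, Omar 30. Hiro eliminated.
Round 2: Alice 23, Wendy 7, Priya 15, Dev 6, Omar 30. Dev eliminated.
Round 3: Alice 23, Wendy 7, Priya 21, Omar 30. Wendy eliminated.
Round 4: Alice 23, Priya 21, Omar 37. Priya eliminated.
Round 5: Alice 44, Omar 37. Alice has a majority (≥41).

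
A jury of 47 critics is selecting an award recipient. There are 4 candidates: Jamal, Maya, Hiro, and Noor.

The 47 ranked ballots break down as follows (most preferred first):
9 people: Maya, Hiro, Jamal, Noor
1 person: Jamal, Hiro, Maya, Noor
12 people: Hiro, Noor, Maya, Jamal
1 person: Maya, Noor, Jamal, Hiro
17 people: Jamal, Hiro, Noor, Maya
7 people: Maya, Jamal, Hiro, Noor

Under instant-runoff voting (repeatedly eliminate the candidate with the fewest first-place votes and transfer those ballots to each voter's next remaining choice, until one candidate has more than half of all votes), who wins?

Maya

Round 1: Jamal 18, Maya 17, Hiro 12, Noor 0. Noor eliminated.
Round 2: Jamal 18, Maya 17, Hiro 12. Hiro eliminated.
Round 3: Jamal 18, Maya 29. Maya has a majority (≥24).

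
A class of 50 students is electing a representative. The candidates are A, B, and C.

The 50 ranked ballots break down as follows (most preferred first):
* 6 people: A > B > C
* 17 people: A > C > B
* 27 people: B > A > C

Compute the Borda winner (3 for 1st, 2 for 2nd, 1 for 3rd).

A

A: 6×3 + 17×3 + 27×2 = 123
B: 6×2 + 17×1 + 27×3 = 110
C: 6×1 + 17×2 + 27×1 = 67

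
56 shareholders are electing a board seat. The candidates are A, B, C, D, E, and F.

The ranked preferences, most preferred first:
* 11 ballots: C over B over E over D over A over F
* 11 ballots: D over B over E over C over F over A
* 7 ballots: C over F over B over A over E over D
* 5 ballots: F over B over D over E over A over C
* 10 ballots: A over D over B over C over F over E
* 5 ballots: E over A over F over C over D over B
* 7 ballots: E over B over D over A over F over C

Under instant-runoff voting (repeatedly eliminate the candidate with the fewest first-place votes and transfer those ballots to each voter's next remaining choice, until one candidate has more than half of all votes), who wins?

Round 1: A 10, B 0, C 18, D 11, E 12, F 5. B eliminated.
Round 2: A 10, C 18, D 11, E 12, F 5. F eliminated.
Round 3: A 10, C 18, D 16, E 12. A eliminated.
Round 4: C 18, D 26, E 12. E eliminated.
Round 5: C 23, D 33. D has a majority (≥29).

D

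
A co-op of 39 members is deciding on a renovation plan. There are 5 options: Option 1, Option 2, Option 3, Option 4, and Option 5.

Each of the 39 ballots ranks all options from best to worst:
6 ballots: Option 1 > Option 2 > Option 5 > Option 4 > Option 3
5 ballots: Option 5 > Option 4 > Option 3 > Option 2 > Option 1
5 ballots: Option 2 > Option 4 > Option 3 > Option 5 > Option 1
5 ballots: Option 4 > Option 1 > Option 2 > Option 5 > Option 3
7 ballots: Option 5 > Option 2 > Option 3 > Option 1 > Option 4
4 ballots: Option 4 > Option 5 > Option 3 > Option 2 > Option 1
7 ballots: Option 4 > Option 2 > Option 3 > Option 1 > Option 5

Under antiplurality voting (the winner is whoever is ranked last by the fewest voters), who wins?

Option 2

Last-place votes: Option 1 14, Option 2 0, Option 3 11, Option 4 7, Option 5 7.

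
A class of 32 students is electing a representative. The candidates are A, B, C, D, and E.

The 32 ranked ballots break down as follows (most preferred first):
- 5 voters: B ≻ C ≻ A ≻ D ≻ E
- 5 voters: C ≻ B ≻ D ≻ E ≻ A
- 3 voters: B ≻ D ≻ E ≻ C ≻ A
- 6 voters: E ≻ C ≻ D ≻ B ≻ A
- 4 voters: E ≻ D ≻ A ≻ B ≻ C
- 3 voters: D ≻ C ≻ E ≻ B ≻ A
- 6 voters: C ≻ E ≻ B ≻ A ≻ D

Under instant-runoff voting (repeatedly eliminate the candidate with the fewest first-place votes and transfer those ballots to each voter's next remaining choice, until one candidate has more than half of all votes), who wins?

C

Round 1: A 0, B 8, C 11, D 3, E 10. A eliminated.
Round 2: B 8, C 11, D 3, E 10. D eliminated.
Round 3: B 8, C 14, E 10. B eliminated.
Round 4: C 19, E 13. C has a majority (≥17).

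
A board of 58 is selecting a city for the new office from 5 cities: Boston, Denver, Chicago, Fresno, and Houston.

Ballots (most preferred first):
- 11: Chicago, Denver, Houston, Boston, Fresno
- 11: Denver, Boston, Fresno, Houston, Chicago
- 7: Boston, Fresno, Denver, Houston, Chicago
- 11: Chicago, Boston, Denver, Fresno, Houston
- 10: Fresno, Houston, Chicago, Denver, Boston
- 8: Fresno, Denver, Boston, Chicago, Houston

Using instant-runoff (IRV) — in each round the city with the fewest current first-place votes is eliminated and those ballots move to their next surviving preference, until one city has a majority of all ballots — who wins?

Round 1: Boston 7, Denver 11, Chicago 22, Fresno 18, Houston 0. Houston eliminated.
Round 2: Boston 7, Denver 11, Chicago 22, Fresno 18. Boston eliminated.
Round 3: Denver 11, Chicago 22, Fresno 25. Denver eliminated.
Round 4: Chicago 22, Fresno 36. Fresno has a majority (≥30).

Fresno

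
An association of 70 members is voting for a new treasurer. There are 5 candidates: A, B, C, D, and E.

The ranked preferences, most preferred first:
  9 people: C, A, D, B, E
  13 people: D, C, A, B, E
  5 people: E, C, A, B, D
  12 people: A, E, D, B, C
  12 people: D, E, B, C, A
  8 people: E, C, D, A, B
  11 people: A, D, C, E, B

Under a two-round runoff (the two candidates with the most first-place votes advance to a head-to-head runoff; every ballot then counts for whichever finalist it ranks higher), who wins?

A

Round 1 first-place votes: A 23, B 0, C 9, D 25, E 13. D and A advance.
Runoff: D is ranked above A on 33 ballots, A above D on 37.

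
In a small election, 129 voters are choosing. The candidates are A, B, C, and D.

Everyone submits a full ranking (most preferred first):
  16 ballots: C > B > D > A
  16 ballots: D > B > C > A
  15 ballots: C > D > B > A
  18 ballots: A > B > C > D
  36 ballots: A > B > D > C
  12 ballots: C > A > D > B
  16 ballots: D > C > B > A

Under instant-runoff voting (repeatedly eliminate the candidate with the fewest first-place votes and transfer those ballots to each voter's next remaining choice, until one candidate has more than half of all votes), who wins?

Round 1: A 54, B 0, C 43, D 32. B eliminated.
Round 2: A 54, C 43, D 32. D eliminated.
Round 3: A 54, C 75. C has a majority (≥65).

C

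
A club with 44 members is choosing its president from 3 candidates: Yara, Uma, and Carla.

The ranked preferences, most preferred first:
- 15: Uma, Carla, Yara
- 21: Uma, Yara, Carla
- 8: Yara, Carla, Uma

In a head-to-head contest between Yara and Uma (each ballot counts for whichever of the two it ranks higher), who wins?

Uma

Yara is ranked above Uma on 8 ballots; Uma above Yara on 36.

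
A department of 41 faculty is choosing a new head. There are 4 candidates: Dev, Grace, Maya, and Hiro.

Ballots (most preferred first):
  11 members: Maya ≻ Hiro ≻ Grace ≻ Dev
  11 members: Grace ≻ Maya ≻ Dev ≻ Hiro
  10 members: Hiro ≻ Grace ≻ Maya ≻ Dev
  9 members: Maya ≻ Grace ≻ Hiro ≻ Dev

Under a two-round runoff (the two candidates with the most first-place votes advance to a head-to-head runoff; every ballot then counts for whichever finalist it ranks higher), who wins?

Round 1 first-place votes: Dev 0, Grace 11, Maya 20, Hiro 10. Maya and Grace advance.
Runoff: Maya is ranked above Grace on 20 ballots, Grace above Maya on 21.

Grace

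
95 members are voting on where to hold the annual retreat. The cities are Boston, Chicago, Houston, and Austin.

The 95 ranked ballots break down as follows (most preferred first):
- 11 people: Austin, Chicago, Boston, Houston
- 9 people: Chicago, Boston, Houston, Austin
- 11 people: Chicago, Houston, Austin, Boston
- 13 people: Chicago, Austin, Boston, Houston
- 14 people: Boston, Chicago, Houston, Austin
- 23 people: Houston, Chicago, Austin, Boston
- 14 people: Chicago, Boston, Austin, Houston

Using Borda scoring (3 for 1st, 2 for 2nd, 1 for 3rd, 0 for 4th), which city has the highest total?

Boston: 11×1 + 9×2 + 11×0 + 13×1 + 14×3 + 23×0 + 14×2 = 112
Chicago: 11×2 + 9×3 + 11×3 + 13×3 + 14×2 + 23×2 + 14×3 = 237
Houston: 11×0 + 9×1 + 11×2 + 13×0 + 14×1 + 23×3 + 14×0 = 114
Austin: 11×3 + 9×0 + 11×1 + 13×2 + 14×0 + 23×1 + 14×1 = 107

Chicago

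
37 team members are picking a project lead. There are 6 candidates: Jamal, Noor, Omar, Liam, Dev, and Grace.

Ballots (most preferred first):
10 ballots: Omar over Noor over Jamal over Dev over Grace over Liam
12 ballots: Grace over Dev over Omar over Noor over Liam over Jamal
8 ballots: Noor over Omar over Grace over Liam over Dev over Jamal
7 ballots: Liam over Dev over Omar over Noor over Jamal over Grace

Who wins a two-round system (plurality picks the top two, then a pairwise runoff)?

Omar

Round 1 first-place votes: Jamal 0, Noor 8, Omar 10, Liam 7, Dev 0, Grace 12. Grace and Omar advance.
Runoff: Grace is ranked above Omar on 12 ballots, Omar above Grace on 25.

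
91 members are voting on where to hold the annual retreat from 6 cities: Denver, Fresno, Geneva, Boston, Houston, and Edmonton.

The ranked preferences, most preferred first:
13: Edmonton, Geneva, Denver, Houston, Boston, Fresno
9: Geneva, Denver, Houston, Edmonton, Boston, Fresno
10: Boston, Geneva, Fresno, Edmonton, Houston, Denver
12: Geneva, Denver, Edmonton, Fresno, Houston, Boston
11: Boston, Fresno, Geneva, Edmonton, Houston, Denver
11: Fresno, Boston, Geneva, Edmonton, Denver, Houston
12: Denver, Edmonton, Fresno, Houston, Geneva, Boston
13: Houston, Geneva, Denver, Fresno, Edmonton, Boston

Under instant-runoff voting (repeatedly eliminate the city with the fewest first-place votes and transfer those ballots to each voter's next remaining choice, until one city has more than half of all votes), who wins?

Geneva

Round 1: Denver 12, Fresno 11, Geneva 21, Boston 21, Houston 13, Edmonton 13. Fresno eliminated.
Round 2: Denver 12, Geneva 21, Boston 32, Houston 13, Edmonton 13. Denver eliminated.
Round 3: Geneva 21, Boston 32, Houston 13, Edmonton 25. Houston eliminated.
Round 4: Geneva 34, Boston 32, Edmonton 25. Edmonton eliminated.
Round 5: Geneva 59, Boston 32. Geneva has a majority (≥46).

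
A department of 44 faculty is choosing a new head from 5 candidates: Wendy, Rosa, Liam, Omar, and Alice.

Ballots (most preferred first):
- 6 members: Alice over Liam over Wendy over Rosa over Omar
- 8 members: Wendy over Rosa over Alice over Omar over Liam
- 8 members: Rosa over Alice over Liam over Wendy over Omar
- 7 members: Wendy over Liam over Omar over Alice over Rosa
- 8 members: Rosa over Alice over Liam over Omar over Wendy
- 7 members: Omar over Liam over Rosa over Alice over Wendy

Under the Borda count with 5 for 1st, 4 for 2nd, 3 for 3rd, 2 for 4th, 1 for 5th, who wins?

Rosa

Wendy: 6×3 + 8×5 + 8×2 + 7×5 + 8×1 + 7×1 = 124
Rosa: 6×2 + 8×4 + 8×5 + 7×1 + 8×5 + 7×3 = 152
Liam: 6×4 + 8×1 + 8×3 + 7×4 + 8×3 + 7×4 = 136
Omar: 6×1 + 8×2 + 8×1 + 7×3 + 8×2 + 7×5 = 102
Alice: 6×5 + 8×3 + 8×4 + 7×2 + 8×4 + 7×2 = 146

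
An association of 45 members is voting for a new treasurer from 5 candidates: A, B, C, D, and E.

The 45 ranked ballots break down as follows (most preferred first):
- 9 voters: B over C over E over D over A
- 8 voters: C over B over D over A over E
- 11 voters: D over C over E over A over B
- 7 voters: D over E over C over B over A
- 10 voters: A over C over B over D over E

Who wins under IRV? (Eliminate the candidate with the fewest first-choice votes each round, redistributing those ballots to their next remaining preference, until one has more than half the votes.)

Round 1: A 10, B 9, C 8, D 18, E 0. E eliminated.
Round 2: A 10, B 9, C 8, D 18. C eliminated.
Round 3: A 10, B 17, D 18. A eliminated.
Round 4: B 27, D 18. B has a majority (≥23).

B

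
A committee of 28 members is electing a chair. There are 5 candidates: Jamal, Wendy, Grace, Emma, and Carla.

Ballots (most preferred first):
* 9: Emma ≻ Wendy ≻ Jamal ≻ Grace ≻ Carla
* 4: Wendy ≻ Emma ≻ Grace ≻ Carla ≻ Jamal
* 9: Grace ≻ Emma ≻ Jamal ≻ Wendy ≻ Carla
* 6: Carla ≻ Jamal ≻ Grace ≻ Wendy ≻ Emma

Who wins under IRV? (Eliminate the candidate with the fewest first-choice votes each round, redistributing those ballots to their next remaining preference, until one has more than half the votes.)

Grace

Round 1: Jamal 0, Wendy 4, Grace 9, Emma 9, Carla 6. Jamal eliminated.
Round 2: Wendy 4, Grace 9, Emma 9, Carla 6. Wendy eliminated.
Round 3: Grace 9, Emma 13, Carla 6. Carla eliminated.
Round 4: Grace 15, Emma 13. Grace has a majority (≥15).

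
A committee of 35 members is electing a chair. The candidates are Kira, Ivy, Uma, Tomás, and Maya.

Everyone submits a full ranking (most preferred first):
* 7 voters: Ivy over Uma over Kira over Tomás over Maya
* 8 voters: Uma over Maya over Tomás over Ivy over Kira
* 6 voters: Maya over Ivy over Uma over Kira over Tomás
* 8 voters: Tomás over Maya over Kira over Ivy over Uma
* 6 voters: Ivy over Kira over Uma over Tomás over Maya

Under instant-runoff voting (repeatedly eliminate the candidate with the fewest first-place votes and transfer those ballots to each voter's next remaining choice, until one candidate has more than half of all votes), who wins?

Ivy

Round 1: Kira 0, Ivy 13, Uma 8, Tomás 8, Maya 6. Kira eliminated.
Round 2: Ivy 13, Uma 8, Tomás 8, Maya 6. Maya eliminated.
Round 3: Ivy 19, Uma 8, Tomás 8. Ivy has a majority (≥18).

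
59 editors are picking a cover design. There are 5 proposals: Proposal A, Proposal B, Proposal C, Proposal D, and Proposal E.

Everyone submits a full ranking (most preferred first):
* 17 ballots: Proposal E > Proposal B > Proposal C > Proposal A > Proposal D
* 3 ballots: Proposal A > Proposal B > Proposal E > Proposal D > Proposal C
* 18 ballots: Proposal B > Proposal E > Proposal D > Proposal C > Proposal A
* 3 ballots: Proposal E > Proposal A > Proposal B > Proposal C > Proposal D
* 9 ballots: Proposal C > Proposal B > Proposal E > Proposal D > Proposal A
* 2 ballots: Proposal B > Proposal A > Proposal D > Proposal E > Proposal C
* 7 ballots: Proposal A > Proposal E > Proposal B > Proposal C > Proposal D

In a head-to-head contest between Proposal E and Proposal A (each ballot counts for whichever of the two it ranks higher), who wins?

Proposal E

Proposal E is ranked above Proposal A on 47 ballots; Proposal A above Proposal E on 12.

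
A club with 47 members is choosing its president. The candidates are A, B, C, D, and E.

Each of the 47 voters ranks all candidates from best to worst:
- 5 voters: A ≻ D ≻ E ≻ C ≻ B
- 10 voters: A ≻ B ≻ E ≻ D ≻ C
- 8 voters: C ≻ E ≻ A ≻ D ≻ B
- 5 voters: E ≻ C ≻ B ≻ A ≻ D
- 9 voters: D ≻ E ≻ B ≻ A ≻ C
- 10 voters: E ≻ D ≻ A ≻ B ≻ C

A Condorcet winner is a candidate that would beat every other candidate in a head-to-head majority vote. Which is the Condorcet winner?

E vs A: 32–15
E vs B: 37–10
E vs C: 39–8
E vs D: 33–14
E beats every other candidate.

E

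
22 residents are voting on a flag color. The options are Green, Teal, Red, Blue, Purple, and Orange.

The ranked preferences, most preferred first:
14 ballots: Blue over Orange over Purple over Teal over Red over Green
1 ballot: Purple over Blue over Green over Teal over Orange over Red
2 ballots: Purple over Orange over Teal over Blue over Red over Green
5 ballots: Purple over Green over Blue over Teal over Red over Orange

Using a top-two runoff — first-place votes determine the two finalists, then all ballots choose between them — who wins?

Round 1 first-place votes: Green 0, Teal 0, Red 0, Blue 14, Purple 8, Orange 0. Blue and Purple advance.
Runoff: Blue is ranked above Purple on 14 ballots, Purple above Blue on 8.

Blue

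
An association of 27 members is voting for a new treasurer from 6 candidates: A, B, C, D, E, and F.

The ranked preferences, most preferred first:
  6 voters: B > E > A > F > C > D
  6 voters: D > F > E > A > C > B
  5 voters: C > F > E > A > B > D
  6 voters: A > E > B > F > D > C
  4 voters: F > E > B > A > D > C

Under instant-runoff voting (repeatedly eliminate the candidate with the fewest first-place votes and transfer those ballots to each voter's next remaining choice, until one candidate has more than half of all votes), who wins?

A

Round 1: A 6, B 6, C 5, D 6, E 0, F 4. E eliminated.
Round 2: A 6, B 6, C 5, D 6, F 4. F eliminated.
Round 3: A 6, B 10, C 5, D 6. C eliminated.
Round 4: A 11, B 10, D 6. D eliminated.
Round 5: A 17, B 10. A has a majority (≥14).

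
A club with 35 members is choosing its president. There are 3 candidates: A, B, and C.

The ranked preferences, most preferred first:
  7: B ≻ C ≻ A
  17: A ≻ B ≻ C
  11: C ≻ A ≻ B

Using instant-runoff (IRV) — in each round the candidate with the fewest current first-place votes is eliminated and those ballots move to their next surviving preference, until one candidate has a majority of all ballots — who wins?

C

Round 1: A 17, B 7, C 11. B eliminated.
Round 2: A 17, C 18. C has a majority (≥18).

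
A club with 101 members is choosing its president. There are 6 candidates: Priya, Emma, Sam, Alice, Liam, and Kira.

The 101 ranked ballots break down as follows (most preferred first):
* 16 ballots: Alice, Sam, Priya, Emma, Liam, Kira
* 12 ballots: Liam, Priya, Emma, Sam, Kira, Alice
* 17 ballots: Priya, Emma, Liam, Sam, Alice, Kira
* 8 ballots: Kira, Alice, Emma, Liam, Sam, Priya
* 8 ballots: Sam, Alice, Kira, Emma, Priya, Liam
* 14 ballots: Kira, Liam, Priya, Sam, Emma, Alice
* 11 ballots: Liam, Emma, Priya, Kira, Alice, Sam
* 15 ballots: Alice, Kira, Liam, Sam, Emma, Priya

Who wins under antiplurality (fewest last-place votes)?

Emma

Last-place votes: Priya 23, Emma 0, Sam 11, Alice 26, Liam 8, Kira 33.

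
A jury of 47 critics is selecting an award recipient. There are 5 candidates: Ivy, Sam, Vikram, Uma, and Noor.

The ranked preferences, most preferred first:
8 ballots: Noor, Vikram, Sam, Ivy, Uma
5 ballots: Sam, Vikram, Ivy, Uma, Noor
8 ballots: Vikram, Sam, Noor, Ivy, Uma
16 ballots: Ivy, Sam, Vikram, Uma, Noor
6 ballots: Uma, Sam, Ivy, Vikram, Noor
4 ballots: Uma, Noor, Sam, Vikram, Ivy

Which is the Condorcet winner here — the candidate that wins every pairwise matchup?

Sam vs Ivy: 31–16
Sam vs Vikram: 31–16
Sam vs Uma: 37–10
Sam vs Noor: 35–12
Sam beats every other candidate.

Sam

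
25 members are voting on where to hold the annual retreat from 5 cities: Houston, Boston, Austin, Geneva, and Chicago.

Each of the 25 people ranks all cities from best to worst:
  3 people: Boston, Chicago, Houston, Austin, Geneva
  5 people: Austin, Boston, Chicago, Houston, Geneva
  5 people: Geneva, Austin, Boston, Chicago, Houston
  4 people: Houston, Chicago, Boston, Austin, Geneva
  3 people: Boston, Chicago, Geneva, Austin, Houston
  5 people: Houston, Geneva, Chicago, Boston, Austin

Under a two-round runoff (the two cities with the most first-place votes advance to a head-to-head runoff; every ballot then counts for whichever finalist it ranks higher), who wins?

Round 1 first-place votes: Houston 9, Boston 6, Austin 5, Geneva 5, Chicago 0. Houston and Boston advance.
Runoff: Houston is ranked above Boston on 9 ballots, Boston above Houston on 16.

Boston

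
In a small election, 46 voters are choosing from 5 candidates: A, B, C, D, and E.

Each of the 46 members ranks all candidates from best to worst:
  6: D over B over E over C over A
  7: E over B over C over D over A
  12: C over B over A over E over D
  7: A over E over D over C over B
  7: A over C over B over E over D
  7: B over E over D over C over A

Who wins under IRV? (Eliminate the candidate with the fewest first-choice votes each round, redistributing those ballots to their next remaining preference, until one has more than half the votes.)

B

Round 1: A 14, B 7, C 12, D 6, E 7. D eliminated.
Round 2: A 14, B 13, C 12, E 7. E eliminated.
Round 3: A 14, B 20, C 12. C eliminated.
Round 4: A 14, B 32. B has a majority (≥24).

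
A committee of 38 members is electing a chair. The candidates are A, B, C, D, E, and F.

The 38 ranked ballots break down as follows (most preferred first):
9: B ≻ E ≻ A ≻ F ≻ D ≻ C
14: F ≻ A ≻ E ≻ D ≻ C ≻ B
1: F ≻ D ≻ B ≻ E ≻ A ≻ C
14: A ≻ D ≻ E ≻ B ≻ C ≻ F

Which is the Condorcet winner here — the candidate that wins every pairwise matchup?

A vs B: 28–10
A vs C: 38–0
A vs D: 37–1
A vs E: 28–10
A vs F: 23–15
A beats every other candidate.

A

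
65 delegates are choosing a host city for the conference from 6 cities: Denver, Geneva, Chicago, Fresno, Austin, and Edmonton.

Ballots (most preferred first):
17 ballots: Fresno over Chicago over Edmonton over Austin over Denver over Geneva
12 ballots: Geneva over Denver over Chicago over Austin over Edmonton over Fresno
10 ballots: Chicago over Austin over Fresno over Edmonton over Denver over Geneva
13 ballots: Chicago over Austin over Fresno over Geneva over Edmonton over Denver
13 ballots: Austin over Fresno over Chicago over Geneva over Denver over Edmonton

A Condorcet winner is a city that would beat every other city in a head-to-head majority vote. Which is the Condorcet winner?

Chicago

Chicago vs Denver: 53–12
Chicago vs Geneva: 53–12
Chicago vs Fresno: 35–30
Chicago vs Austin: 52–13
Chicago vs Edmonton: 65–0
Chicago beats every other city.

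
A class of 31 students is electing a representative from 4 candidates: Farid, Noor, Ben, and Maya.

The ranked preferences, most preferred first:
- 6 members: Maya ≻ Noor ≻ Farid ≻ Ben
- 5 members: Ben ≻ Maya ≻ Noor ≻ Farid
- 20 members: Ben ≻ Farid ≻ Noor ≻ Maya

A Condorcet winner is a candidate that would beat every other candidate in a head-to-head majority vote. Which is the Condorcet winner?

Ben

Ben vs Farid: 25–6
Ben vs Noor: 25–6
Ben vs Maya: 25–6
Ben beats every other candidate.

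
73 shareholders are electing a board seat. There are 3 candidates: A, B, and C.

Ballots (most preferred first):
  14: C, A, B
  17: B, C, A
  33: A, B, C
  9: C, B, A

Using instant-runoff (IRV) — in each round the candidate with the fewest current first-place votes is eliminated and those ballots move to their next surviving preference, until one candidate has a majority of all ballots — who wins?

Round 1: A 33, B 17, C 23. B eliminated.
Round 2: A 33, C 40. C has a majority (≥37).

C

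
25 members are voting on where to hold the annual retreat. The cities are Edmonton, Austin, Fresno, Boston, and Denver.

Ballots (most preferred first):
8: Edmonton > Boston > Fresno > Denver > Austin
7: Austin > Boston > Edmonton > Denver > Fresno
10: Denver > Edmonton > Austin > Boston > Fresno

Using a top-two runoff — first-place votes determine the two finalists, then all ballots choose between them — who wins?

Edmonton

Round 1 first-place votes: Edmonton 8, Austin 7, Fresno 0, Boston 0, Denver 10. Denver and Edmonton advance.
Runoff: Denver is ranked above Edmonton on 10 ballots, Edmonton above Denver on 15.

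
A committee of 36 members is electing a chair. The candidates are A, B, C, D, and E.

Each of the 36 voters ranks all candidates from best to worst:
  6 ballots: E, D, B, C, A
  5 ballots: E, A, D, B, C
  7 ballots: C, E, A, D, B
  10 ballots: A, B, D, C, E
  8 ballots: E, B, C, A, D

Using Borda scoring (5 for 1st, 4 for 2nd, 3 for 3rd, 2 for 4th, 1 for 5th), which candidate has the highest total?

E

A: 6×1 + 5×4 + 7×3 + 10×5 + 8×2 = 113
B: 6×3 + 5×2 + 7×1 + 10×4 + 8×4 = 107
C: 6×2 + 5×1 + 7×5 + 10×2 + 8×3 = 96
D: 6×4 + 5×3 + 7×2 + 10×3 + 8×1 = 91
E: 6×5 + 5×5 + 7×4 + 10×1 + 8×5 = 133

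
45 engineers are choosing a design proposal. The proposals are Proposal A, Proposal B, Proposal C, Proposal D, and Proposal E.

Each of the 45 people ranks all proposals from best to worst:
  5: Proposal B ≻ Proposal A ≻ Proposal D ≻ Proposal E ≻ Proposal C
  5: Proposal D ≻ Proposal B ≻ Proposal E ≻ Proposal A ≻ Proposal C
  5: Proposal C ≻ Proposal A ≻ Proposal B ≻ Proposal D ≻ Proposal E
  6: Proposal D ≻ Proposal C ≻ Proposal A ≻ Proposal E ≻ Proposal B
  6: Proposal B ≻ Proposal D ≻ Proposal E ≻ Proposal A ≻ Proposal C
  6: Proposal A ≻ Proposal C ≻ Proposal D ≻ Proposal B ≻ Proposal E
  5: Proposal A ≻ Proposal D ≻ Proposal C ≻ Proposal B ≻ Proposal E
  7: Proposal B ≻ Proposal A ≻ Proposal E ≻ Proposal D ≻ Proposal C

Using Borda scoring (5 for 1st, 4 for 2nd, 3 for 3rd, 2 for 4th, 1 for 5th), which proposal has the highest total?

Proposal A

Proposal A: 5×4 + 5×2 + 5×4 + 6×3 + 6×2 + 6×5 + 5×5 + 7×4 = 163
Proposal B: 5×5 + 5×4 + 5×3 + 6×1 + 6×5 + 6×2 + 5×2 + 7×5 = 153
Proposal C: 5×1 + 5×1 + 5×5 + 6×4 + 6×1 + 6×4 + 5×3 + 7×1 = 111
Proposal D: 5×3 + 5×5 + 5×2 + 6×5 + 6×4 + 6×3 + 5×4 + 7×2 = 156
Proposal E: 5×2 + 5×3 + 5×1 + 6×2 + 6×3 + 6×1 + 5×1 + 7×3 = 92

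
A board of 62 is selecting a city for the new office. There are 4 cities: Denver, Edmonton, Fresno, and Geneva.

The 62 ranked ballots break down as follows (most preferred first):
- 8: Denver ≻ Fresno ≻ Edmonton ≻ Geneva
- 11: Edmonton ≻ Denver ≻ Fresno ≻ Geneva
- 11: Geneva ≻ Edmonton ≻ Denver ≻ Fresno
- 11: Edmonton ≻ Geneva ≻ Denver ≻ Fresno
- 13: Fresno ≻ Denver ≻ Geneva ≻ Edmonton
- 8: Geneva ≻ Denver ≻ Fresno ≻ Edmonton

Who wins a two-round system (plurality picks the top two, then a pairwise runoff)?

Round 1 first-place votes: Denver 8, Edmonton 22, Fresno 13, Geneva 19. Edmonton and Geneva advance.
Runoff: Edmonton is ranked above Geneva on 30 ballots, Geneva above Edmonton on 32.

Geneva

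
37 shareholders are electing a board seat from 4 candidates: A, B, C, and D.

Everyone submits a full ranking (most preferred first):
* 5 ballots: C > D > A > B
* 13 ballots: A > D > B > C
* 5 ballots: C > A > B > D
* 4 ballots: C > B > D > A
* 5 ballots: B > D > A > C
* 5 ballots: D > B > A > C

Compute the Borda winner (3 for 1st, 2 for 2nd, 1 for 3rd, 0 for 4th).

A: 5×1 + 13×3 + 5×2 + 4×0 + 5×1 + 5×1 = 64
B: 5×0 + 13×1 + 5×1 + 4×2 + 5×3 + 5×2 = 51
C: 5×3 + 13×0 + 5×3 + 4×3 + 5×0 + 5×0 = 42
D: 5×2 + 13×2 + 5×0 + 4×1 + 5×2 + 5×3 = 65

D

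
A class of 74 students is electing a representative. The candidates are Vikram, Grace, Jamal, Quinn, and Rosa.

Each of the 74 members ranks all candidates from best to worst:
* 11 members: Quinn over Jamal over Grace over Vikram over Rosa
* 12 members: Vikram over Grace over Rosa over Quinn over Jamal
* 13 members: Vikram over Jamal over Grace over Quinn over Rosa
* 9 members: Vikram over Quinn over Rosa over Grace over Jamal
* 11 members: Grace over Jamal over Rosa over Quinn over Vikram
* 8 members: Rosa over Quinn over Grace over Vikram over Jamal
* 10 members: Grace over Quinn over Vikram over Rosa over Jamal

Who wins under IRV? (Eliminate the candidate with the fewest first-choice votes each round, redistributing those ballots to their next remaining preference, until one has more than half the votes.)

Round 1: Vikram 34, Grace 21, Jamal 0, Quinn 11, Rosa 8. Jamal eliminated.
Round 2: Vikram 34, Grace 21, Quinn 11, Rosa 8. Rosa eliminated.
Round 3: Vikram 34, Grace 21, Quinn 19. Quinn eliminated.
Round 4: Vikram 34, Grace 40. Grace has a majority (≥38).

Grace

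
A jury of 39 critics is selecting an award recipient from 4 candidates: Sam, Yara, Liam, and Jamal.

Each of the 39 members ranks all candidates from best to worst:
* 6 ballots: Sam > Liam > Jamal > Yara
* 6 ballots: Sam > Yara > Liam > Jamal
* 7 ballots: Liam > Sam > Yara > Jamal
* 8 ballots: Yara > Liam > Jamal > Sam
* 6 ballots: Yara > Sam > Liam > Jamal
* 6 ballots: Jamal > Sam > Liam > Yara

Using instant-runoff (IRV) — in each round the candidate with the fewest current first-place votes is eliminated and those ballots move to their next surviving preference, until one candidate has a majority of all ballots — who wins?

Sam

Round 1: Sam 12, Yara 14, Liam 7, Jamal 6. Jamal eliminated.
Round 2: Sam 18, Yara 14, Liam 7. Liam eliminated.
Round 3: Sam 25, Yara 14. Sam has a majority (≥20).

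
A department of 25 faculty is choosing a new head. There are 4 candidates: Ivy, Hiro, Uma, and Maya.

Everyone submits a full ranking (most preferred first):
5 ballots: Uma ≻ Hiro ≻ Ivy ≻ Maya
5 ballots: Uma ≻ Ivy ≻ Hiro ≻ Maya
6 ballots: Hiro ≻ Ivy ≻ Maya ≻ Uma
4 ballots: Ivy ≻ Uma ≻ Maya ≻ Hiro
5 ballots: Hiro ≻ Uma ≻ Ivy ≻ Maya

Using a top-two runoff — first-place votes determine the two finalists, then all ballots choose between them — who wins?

Uma

Round 1 first-place votes: Ivy 4, Hiro 11, Uma 10, Maya 0. Hiro and Uma advance.
Runoff: Hiro is ranked above Uma on 11 ballots, Uma above Hiro on 14.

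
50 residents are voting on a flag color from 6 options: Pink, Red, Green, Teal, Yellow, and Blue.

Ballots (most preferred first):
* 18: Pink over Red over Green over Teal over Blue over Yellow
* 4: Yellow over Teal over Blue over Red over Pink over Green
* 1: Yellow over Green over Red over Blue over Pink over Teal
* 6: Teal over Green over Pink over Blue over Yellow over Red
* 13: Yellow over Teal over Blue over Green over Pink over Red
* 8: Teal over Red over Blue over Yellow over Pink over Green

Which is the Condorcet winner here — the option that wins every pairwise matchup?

Teal vs Pink: 31–19
Teal vs Red: 31–19
Teal vs Green: 31–19
Teal vs Yellow: 32–18
Teal vs Blue: 49–1
Teal beats every other option.

Teal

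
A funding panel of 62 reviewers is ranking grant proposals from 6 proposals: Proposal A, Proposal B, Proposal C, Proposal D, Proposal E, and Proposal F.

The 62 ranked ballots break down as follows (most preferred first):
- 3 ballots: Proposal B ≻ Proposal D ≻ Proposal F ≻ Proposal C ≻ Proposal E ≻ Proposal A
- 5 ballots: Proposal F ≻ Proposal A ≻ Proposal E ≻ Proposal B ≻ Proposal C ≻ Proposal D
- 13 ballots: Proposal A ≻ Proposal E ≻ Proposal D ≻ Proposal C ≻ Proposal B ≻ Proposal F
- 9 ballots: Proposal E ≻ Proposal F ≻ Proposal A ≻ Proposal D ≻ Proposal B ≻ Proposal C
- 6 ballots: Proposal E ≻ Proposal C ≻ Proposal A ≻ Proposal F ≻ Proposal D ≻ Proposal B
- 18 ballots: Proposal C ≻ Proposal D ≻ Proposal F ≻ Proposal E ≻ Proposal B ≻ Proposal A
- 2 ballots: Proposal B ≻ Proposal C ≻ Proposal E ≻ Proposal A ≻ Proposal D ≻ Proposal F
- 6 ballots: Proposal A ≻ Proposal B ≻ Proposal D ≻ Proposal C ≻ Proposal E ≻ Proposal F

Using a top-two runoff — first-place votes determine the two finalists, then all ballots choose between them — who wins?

Proposal A

Round 1 first-place votes: Proposal A 19, Proposal B 5, Proposal C 18, Proposal D 0, Proposal E 15, Proposal F 5. Proposal A and Proposal C advance.
Runoff: Proposal A is ranked above Proposal C on 33 ballots, Proposal C above Proposal A on 29.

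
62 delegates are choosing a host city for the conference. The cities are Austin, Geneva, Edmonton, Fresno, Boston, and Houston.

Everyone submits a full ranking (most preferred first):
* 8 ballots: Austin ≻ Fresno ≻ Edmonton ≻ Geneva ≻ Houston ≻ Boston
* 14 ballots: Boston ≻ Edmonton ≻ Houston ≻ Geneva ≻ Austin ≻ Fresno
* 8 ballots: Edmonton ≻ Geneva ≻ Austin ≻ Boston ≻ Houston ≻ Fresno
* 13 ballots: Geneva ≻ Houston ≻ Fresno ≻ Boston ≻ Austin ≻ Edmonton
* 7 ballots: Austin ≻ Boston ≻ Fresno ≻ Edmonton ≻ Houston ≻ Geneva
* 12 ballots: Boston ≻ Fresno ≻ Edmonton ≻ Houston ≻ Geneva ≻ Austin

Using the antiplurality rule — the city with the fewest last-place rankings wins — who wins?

Last-place votes: Austin 12, Geneva 7, Edmonton 13, Fresno 22, Boston 8, Houston 0.

Houston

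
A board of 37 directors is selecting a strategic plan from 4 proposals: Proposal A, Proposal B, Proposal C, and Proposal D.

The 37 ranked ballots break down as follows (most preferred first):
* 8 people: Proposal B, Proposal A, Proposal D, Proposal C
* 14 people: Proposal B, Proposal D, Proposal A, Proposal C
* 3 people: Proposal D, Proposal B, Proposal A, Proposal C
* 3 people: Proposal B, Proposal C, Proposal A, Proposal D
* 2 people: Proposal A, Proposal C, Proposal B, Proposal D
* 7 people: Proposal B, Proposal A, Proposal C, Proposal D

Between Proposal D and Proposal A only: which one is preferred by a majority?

Proposal A

Proposal D is ranked above Proposal A on 17 ballots; Proposal A above Proposal D on 20.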